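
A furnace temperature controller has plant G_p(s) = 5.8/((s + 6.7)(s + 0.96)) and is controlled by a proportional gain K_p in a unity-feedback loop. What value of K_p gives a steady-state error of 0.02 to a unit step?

K_p = 54.3

The loop is type 0, so e_ss(step) = 1/(1 + K_pos) with K_pos = K_p·G_p(0).
G_p(0) = 0.9017. Require 1/(1 + K_p·0.9017) = 0.02, so 1 + 0.9017·K_p = 50.
K_p = (50 − 1)/0.9017 = 54.3.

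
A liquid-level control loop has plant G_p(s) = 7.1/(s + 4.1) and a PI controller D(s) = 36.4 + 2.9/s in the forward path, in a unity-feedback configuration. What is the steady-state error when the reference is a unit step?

The open loop D(s)G_p(s) has a pole at the origin (type 1), so the static position error constant is infinite and e_ss = 1/(1+∞) = 0.

0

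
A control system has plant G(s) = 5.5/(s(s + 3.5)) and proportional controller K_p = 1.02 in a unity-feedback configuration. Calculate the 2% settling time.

The closed-loop denominator s² + 3.5s + 5.61 gives ω_n = √5.61 = 2.369 and ζ = 3.5/(2ω_n) = 0.7389.
2% settling time T_s ≈ 4/(ζω_n) = 4/1.75 = 2.29 s.

T_s ≈ 2.29 s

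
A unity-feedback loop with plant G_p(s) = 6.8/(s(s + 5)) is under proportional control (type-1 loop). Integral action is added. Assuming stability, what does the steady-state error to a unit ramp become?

The integrator raises the loop to type 2, so K_v → ∞ and e_ss to a ramp is zero.

0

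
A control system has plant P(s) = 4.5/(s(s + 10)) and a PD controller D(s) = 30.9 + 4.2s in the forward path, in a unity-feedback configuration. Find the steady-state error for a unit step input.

0

The open loop D(s)P(s) has a pole at the origin (type 1), so the static position error constant is infinite and e_ss = 1/(1+∞) = 0.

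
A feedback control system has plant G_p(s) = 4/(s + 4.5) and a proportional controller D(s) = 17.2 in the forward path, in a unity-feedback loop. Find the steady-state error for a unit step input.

The loop is type 0. Static position error constant K_pos = D(0)·G_p(0) = 17.2·0.8889 = 15.29.
Steady-state error to a unit step: e_ss = 1/(1+K_pos) = 1/16.29 = 0.0614.

0.0614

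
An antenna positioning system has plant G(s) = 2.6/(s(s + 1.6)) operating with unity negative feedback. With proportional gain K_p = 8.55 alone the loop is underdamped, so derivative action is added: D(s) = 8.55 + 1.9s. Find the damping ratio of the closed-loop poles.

Forward path: (8.55 + 1.9s)·2.6/(s(s+1.6)). The closed-loop characteristic equation is s² + (1.6 + 2.6·1.9)s + 2.6·8.55 = 0.
That is s² + 6.54s + 22.23 = 0, so ω_n = 4.715 rad/s and ζ = 6.54/(2·4.715) = 0.6936.

ζ = 0.694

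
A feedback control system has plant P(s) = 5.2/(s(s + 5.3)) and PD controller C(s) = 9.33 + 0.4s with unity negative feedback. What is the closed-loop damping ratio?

Forward path: (9.33 + 0.4s)·5.2/(s(s+5.3)). The closed-loop characteristic equation is s² + (5.3 + 5.2·0.4)s + 5.2·9.33 = 0.
That is s² + 7.38s + 48.52 = 0, so ω_n = 6.965 rad/s and ζ = 7.38/(2·6.965) = 0.5298.

ζ = 0.53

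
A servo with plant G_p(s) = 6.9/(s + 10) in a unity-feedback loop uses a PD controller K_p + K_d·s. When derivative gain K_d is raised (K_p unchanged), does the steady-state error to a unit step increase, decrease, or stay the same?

K_d affects only the transient (the s-coefficient); the DC loop gain, and hence e_ss, depends only on K_p.

unchanged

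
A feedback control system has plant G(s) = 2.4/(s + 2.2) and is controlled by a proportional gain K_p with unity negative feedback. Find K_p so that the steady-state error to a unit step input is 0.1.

For a type-0 loop with proportional control, e_ss = 1/(1 + K_p·G(0)).
G(0) = 1.091. Require 1/(1 + K_p·1.091) = 0.1, so 1 + 1.091·K_p = 10.
K_p = (10 − 1)/1.091 = 8.25.

K_p = 8.25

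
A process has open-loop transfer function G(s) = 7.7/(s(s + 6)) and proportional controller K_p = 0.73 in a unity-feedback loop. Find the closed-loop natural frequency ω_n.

ω_n = 2.37 rad/s

The closed-loop denominator is s(s+6) + 0.73·7.7 = s² + 6s + 5.621.
So ω_n² = 5.621 ⇒ ω_n = 2.371 rad/s, and ζ = 6/(2ω_n) = 1.27.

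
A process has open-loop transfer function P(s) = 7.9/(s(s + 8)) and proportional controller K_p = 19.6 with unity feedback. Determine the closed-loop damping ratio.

ζ = 0.321

1 + K_p·P(s) = 0 gives s² + 8s + 154.8 = 0.
Matching s² + 2ζω_n s + ω_n²: ω_n = √154.8 = 12.44 rad/s and 2ζω_n = 8, so ζ = 8/(2·12.44) = 0.321.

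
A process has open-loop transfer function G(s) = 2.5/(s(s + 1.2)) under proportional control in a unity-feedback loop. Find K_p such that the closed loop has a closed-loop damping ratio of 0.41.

Closed-loop characteristic equation: s² + 1.2s + K_p·2.5 = 0.
So ω_n = √(2.5K_p) and 2ζω_n = 1.2, giving ζ = 1.2/(2√(2.5K_p)).
Setting ζ = 0.41: √(2.5K_p) = 1.2/(2·0.41) = 1.463, so K_p = 2.142/2.5 = 0.857.

K_p = 0.857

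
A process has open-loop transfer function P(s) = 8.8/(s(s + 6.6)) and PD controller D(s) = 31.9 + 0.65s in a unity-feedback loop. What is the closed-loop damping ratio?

Forward path: (31.9 + 0.65s)·8.8/(s(s+6.6)). The closed-loop characteristic equation is s² + (6.6 + 8.8·0.65)s + 8.8·31.9 = 0.
That is s² + 12.32s + 280.7 = 0, so ω_n = 16.75 rad/s and ζ = 12.32/(2·16.75) = 0.3677.

ζ = 0.368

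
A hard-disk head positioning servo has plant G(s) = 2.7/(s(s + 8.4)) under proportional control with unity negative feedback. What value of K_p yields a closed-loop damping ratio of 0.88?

Closed-loop characteristic equation: s² + 8.4s + K_p·2.7 = 0.
So ω_n = √(2.7K_p) and 2ζω_n = 8.4, giving ζ = 8.4/(2√(2.7K_p)).
Setting ζ = 0.88: √(2.7K_p) = 8.4/(2·0.88) = 4.773, so K_p = 22.78/2.7 = 8.44.

K_p = 8.44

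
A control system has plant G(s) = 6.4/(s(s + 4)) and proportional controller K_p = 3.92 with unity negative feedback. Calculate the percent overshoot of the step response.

25.5%

From 1 + K_pG(s) = 0: s² + 4s + 25.09 = 0 ⇒ ω_n = 5.009, ζ = 0.3993.
%OS = 100·exp(−πζ/√(1−ζ²)) = 100·exp(−π·0.3993/√0.8406) = 25.5%.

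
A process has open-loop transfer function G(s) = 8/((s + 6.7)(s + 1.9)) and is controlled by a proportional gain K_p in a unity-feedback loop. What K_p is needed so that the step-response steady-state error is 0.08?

The loop is type 0, so e_ss(step) = 1/(1 + K_pos) with K_pos = K_p·G(0).
G(0) = 0.6284. Require 1/(1 + K_p·0.6284) = 0.08, so 1 + 0.6284·K_p = 12.5.
K_p = (12.5 − 1)/0.6284 = 18.3.

K_p = 18.3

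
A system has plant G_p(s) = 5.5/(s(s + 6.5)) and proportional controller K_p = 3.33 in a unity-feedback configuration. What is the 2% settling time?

T_s ≈ 1.23 s

Closed-loop characteristic equation: s² + 6.5s + 18.32 = 0, so ω_n = 4.28 rad/s and ζ = 6.5/(2·4.28) = 0.7594.
2% settling time T_s ≈ 4/(ζω_n) = 4/3.25 = 1.23 s.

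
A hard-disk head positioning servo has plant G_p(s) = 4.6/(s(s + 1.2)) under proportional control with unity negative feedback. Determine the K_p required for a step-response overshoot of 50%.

K_p = 1.69

From %OS = 100·exp(−πζ/√(1−ζ²)) = 50%, ζ = −ln(0.5)/√(π²+ln²(0.5)) = 0.2155.
Characteristic equation s² + 1.2s + 4.6K_p = 0 gives ζ = 1.2/(2√(4.6K_p)).
Setting ζ = 0.2155: √(4.6K_p) = 1.2/(2·0.2155) = 2.785, so K_p = 7.755/4.6 = 1.69.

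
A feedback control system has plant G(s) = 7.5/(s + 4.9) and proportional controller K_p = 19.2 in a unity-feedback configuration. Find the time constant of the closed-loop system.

τ = 0.00672 s

Closed-loop transfer function: T(s) = K_p·G(s)/(1 + K_p·G(s)) = 144/(s + 4.9 + 144) = 144/(s + 148.9).
Time constant τ = 1/148.9 = 0.00672 s.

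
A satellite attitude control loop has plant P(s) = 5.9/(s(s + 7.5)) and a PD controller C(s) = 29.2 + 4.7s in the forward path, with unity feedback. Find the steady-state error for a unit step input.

0

The open loop C(s)P(s) has a pole at the origin (type 1), so the static position error constant is infinite and e_ss = 1/(1+∞) = 0.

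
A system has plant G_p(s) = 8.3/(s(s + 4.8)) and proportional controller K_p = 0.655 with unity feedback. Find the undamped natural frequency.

ω_n = 2.33 rad/s

1 + K_p·G_p(s) = 0 gives s² + 4.8s + 5.437 = 0.
Matching s² + 2ζω_n s + ω_n²: ω_n = √5.437 = 2.332 rad/s and 2ζω_n = 4.8, so ζ = 4.8/(2·2.332) = 1.03.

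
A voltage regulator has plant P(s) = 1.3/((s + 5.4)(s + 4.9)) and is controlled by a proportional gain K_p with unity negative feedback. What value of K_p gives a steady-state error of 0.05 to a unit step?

The loop is type 0, so e_ss(step) = 1/(1 + K_pos) with K_pos = K_p·P(0).
P(0) = 0.04913. Require 1/(1 + K_p·0.04913) = 0.05, so 1 + 0.04913·K_p = 20.
K_p = (20 − 1)/0.04913 = 387.

K_p = 387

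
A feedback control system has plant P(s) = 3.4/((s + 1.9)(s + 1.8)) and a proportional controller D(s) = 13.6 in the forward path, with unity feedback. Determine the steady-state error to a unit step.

0.0689

The loop is type 0. Static position error constant K_pos = D(0)·P(0) = 13.6·0.9942 = 13.52.
Steady-state error to a unit step: e_ss = 1/(1+K_pos) = 1/14.52 = 0.0689.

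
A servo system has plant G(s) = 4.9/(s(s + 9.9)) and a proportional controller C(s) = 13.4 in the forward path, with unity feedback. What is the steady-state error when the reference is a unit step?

0

The open loop C(s)G(s) has a pole at the origin (type 1), so the static position error constant is infinite and e_ss = 1/(1+∞) = 0.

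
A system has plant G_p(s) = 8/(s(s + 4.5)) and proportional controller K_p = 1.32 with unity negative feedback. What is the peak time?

T_p = 1.34 s

Closed-loop characteristic equation: s² + 4.5s + 10.56 = 0, so ω_n = 3.25 rad/s and ζ = 4.5/(2·3.25) = 0.6924.
Damped frequency ω_d = ω_n√(1−ζ²) = 2.345 rad/s, so peak time T_p = π/ω_d = 1.34 s.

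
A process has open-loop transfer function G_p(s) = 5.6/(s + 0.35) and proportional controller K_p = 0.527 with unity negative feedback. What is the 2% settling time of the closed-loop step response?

T_s ≈ 1.21 s

Closed-loop transfer function: T(s) = K_p·G_p(s)/(1 + K_p·G_p(s)) = 2.951/(s + 0.35 + 2.951) = 2.951/(s + 3.301).
Time constant τ = 1/3.301 = 0.3029 s, so the 2% settling time is about 4τ = 1.21 s.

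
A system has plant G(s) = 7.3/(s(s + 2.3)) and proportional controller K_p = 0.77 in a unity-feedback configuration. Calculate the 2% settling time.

T_s ≈ 3.48 s

The closed-loop denominator s² + 2.3s + 5.621 gives ω_n = √5.621 = 2.371 and ζ = 2.3/(2ω_n) = 0.4851.
2% settling time T_s ≈ 4/(ζω_n) = 4/1.15 = 3.48 s.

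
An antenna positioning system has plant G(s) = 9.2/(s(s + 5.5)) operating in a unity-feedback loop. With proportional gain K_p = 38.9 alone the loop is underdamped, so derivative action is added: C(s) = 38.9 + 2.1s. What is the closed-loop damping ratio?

Forward path: (38.9 + 2.1s)·9.2/(s(s+5.5)). The closed-loop characteristic equation is s² + (5.5 + 9.2·2.1)s + 9.2·38.9 = 0.
That is s² + 24.82s + 357.9 = 0, so ω_n = 18.92 rad/s and ζ = 24.82/(2·18.92) = 0.656.

ζ = 0.656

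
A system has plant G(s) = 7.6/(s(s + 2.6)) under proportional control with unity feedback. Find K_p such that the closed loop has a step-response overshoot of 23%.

From %OS = 100·exp(−πζ/√(1−ζ²)) = 23%, ζ = −ln(0.23)/√(π²+ln²(0.23)) = 0.4237.
Characteristic equation s² + 2.6s + 7.6K_p = 0 gives ζ = 2.6/(2√(7.6K_p)).
Setting ζ = 0.4237: √(7.6K_p) = 2.6/(2·0.4237) = 3.068, so K_p = 9.412/7.6 = 1.24.

K_p = 1.24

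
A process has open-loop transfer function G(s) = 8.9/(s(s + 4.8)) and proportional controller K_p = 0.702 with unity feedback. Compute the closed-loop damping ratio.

1 + K_p·G(s) = 0 gives s² + 4.8s + 6.248 = 0.
So ω_n² = 6.248 ⇒ ω_n = 2.5 rad/s, and ζ = 4.8/(2ω_n) = 0.96.

ζ = 0.96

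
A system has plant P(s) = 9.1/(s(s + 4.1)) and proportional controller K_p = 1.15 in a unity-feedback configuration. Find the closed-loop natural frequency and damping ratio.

The closed-loop denominator is s(s+4.1) + 1.15·9.1 = s² + 4.1s + 10.46.
Matching s² + 2ζω_n s + ω_n²: ω_n = √10.46 = 3.235 rad/s and 2ζω_n = 4.1, so ζ = 4.1/(2·3.235) = 0.634.

ω_n = 3.23 rad/s, ζ = 0.634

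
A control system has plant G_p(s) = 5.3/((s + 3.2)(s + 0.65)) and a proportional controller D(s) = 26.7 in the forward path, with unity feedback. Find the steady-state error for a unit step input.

0.0145

The loop is type 0. Static position error constant K_pos = D(0)·G_p(0) = 26.7·2.548 = 68.03.
Steady-state error to a unit step: e_ss = 1/(1+K_pos) = 1/69.03 = 0.0145.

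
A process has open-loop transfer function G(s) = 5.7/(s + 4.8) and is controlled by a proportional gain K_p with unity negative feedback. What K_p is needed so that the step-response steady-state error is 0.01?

K_p = 83.4

The loop is type 0, so e_ss(step) = 1/(1 + K_pos) with K_pos = K_p·G(0).
G(0) = 1.188. Require 1/(1 + K_p·1.188) = 0.01, so 1 + 1.188·K_p = 100.
K_p = (100 − 1)/1.188 = 83.4.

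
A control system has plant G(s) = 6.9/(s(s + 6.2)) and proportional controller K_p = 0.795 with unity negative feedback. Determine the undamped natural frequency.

With unity feedback the closed-loop characteristic equation is s² + 6.2s + 0.795·6.9 = s² + 6.2s + 5.486 = 0.
So ω_n² = 5.486 ⇒ ω_n = 2.342 rad/s, and ζ = 6.2/(2ω_n) = 1.32.

ω_n = 2.34 rad/s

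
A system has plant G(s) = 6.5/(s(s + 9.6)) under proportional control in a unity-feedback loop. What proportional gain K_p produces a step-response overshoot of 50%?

From %OS = 100·exp(−πζ/√(1−ζ²)) = 50%, ζ = −ln(0.5)/√(π²+ln²(0.5)) = 0.2155.
Characteristic equation s² + 9.6s + 6.5K_p = 0 gives ζ = 9.6/(2√(6.5K_p)).
Setting ζ = 0.2155: √(6.5K_p) = 9.6/(2·0.2155) = 22.28, so K_p = 496.3/6.5 = 76.4.

K_p = 76.4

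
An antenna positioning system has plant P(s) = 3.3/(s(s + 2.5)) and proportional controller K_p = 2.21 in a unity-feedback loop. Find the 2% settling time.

T_s ≈ 3.2 s

From 1 + K_pP(s) = 0: s² + 2.5s + 7.293 = 0 ⇒ ω_n = 2.701, ζ = 0.4629.
2% settling time T_s ≈ 4/(ζω_n) = 4/1.25 = 3.2 s.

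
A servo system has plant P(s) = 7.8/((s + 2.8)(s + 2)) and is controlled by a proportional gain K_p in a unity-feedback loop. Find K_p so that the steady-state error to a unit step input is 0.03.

For a type-0 loop with proportional control, e_ss = 1/(1 + K_p·P(0)).
P(0) = 1.393. Require 1/(1 + K_p·1.393) = 0.03, so 1 + 1.393·K_p = 33.33.
K_p = (33.33 − 1)/1.393 = 23.2.

K_p = 23.2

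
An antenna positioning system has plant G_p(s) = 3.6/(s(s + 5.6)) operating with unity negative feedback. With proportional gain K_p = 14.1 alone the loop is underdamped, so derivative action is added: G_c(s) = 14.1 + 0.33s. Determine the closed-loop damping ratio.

Forward path: (14.1 + 0.33s)·3.6/(s(s+5.6)). The closed-loop characteristic equation is s² + (5.6 + 3.6·0.33)s + 3.6·14.1 = 0.
That is s² + 6.788s + 50.76 = 0, so ω_n = 7.125 rad/s and ζ = 6.788/(2·7.125) = 0.4764.

ζ = 0.476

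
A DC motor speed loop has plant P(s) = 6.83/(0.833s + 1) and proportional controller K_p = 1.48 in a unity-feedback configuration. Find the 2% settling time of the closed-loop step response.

T_s ≈ 0.3 s

Closed loop: T(s) = K_p·P/(1+K_p·P) = 10.11/(0.833s + 1 + 10.11), with pole at s = −(1 + 10.11)/0.833 = −13.34.
τ = 1/13.34 = 0.07499 s, so 2% settling time ≈ 4τ = 0.3 s.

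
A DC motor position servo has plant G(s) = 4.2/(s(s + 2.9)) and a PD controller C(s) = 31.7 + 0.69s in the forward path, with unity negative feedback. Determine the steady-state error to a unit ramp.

The loop has one pole at the origin (type 1). Velocity error constant K_v = lim_{s→0} s·C(s)G(s) = 31.7·4.2/2.9 = 45.91.
Steady-state error to a unit ramp: e_ss = 1/K_v = 0.0218.

0.0218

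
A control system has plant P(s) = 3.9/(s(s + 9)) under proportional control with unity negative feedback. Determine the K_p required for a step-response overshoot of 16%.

K_p = 20.5

From %OS = 100·exp(−πζ/√(1−ζ²)) = 16%, ζ = −ln(0.16)/√(π²+ln²(0.16)) = 0.5039.
Characteristic equation s² + 9s + 3.9K_p = 0 gives ζ = 9/(2√(3.9K_p)).
Setting ζ = 0.5039: √(3.9K_p) = 9/(2·0.5039) = 8.931, so K_p = 79.76/3.9 = 20.5.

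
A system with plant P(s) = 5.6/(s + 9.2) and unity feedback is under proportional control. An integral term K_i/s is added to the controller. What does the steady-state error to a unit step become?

0

Adding integral action puts a pole at s = 0 in the forward path, raising the system type to 1; a type-1 loop has zero steady-state error to a step.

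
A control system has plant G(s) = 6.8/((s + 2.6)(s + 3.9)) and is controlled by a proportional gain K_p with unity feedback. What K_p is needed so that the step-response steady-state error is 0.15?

For a type-0 loop with proportional control, e_ss = 1/(1 + K_p·G(0)).
G(0) = 0.6706. Require 1/(1 + K_p·0.6706) = 0.15, so 1 + 0.6706·K_p = 6.667.
K_p = (6.667 − 1)/0.6706 = 8.45.

K_p = 8.45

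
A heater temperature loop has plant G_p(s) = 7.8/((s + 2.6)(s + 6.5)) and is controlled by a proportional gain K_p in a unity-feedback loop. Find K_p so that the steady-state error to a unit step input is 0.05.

For a type-0 loop with proportional control, e_ss = 1/(1 + K_p·G_p(0)).
G_p(0) = 0.4615. Require 1/(1 + K_p·0.4615) = 0.05, so 1 + 0.4615·K_p = 20.
K_p = (20 − 1)/0.4615 = 41.2.

K_p = 41.2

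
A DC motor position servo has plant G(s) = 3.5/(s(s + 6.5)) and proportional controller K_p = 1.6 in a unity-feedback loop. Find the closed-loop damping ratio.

ζ = 1.37

1 + K_p·G(s) = 0 gives s² + 6.5s + 5.6 = 0.
Matching s² + 2ζω_n s + ω_n²: ω_n = √5.6 = 2.366 rad/s and 2ζω_n = 6.5, so ζ = 6.5/(2·2.366) = 1.37.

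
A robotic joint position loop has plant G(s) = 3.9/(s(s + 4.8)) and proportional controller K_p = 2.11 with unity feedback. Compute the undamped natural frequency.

The closed-loop denominator is s(s+4.8) + 2.11·3.9 = s² + 4.8s + 8.229.
Matching s² + 2ζω_n s + ω_n²: ω_n = √8.229 = 2.869 rad/s and 2ζω_n = 4.8, so ζ = 4.8/(2·2.869) = 0.837.

ω_n = 2.87 rad/s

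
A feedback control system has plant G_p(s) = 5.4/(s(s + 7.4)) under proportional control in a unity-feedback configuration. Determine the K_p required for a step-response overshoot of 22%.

K_p = 13.4

From %OS = 100·exp(−πζ/√(1−ζ²)) = 22%, ζ = −ln(0.22)/√(π²+ln²(0.22)) = 0.4342.
Characteristic equation s² + 7.4s + 5.4K_p = 0 gives ζ = 7.4/(2√(5.4K_p)).
Setting ζ = 0.4342: √(5.4K_p) = 7.4/(2·0.4342) = 8.522, so K_p = 72.63/5.4 = 13.4.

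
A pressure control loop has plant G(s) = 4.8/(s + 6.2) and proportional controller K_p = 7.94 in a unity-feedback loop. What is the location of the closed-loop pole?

Closed-loop transfer function: T(s) = K_p·G(s)/(1 + K_p·G(s)) = 38.11/(s + 6.2 + 38.11) = 38.11/(s + 44.31).
The closed-loop pole is at s = −44.31.

s = -44.31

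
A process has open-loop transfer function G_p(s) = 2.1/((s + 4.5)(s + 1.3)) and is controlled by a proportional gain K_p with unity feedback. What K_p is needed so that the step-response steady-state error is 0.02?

K_p = 136

Steady-state error for a unit step on this type-0 loop is 1/(1 + K_p·G_p(0)).
G_p(0) = 0.359. Require 1/(1 + K_p·0.359) = 0.02, so 1 + 0.359·K_p = 50.
K_p = (50 − 1)/0.359 = 136.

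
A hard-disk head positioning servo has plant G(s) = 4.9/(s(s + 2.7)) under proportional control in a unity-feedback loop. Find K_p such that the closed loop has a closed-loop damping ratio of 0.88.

Closed-loop characteristic equation: s² + 2.7s + K_p·4.9 = 0.
So ω_n = √(4.9K_p) and 2ζω_n = 2.7, giving ζ = 2.7/(2√(4.9K_p)).
Setting ζ = 0.88: √(4.9K_p) = 2.7/(2·0.88) = 1.534, so K_p = 2.353/4.9 = 0.48.

K_p = 0.48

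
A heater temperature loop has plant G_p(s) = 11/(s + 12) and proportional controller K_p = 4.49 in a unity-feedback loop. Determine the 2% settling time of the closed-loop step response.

Closed-loop transfer function: T(s) = K_p·G_p(s)/(1 + K_p·G_p(s)) = 49.39/(s + 12 + 49.39) = 49.39/(s + 61.39).
Time constant τ = 1/61.39 = 0.01629 s, so the 2% settling time is about 4τ = 0.0652 s.

T_s ≈ 0.0652 s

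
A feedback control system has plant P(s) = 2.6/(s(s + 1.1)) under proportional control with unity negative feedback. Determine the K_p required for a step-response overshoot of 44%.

From %OS = 100·exp(−πζ/√(1−ζ²)) = 44%, ζ = −ln(0.44)/√(π²+ln²(0.44)) = 0.2528.
Characteristic equation s² + 1.1s + 2.6K_p = 0 gives ζ = 1.1/(2√(2.6K_p)).
Setting ζ = 0.2528: √(2.6K_p) = 1.1/(2·0.2528) = 2.175, so K_p = 4.732/2.6 = 1.82.

K_p = 1.82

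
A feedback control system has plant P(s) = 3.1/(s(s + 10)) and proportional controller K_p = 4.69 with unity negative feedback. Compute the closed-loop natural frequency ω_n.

ω_n = 3.81 rad/s

The closed-loop denominator is s(s+10) + 4.69·3.1 = s² + 10s + 14.54.
Matching s² + 2ζω_n s + ω_n²: ω_n = √14.54 = 3.813 rad/s and 2ζω_n = 10, so ζ = 10/(2·3.813) = 1.31.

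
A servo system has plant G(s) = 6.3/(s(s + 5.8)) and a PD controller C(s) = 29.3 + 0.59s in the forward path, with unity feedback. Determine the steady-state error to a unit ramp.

0.0314

The loop has one pole at the origin (type 1). Velocity error constant K_v = lim_{s→0} s·C(s)G(s) = 29.3·6.3/5.8 = 31.83.
Steady-state error to a unit ramp: e_ss = 1/K_v = 0.0314.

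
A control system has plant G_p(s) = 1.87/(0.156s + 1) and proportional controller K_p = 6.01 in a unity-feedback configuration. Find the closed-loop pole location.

Closed loop: T(s) = K_p·G_p/(1+K_p·G_p) = 11.24/(0.156s + 1 + 11.24), with pole at s = −(1 + 11.24)/0.156 = −78.45.

s = -78.45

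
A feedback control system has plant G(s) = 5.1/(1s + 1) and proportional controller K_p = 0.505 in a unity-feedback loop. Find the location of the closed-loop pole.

Closed loop: T(s) = K_p·G/(1+K_p·G) = 2.575/(1s + 1 + 2.575), with pole at s = −(1 + 2.575)/1 = −3.575.

s = -3.575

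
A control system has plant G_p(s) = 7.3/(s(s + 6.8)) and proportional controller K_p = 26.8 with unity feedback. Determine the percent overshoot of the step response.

The closed-loop denominator s² + 6.8s + 195.6 gives ω_n = √195.6 = 13.99 and ζ = 6.8/(2ω_n) = 0.2431.
%OS = 100·exp(−πζ/√(1−ζ²)) = 100·exp(−π·0.2431/√0.9409) = 45.5%.

45.5%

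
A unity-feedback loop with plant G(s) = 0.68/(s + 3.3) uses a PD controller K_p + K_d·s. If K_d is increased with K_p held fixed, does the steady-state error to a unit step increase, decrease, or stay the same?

unchanged

At s = 0 the derivative term contributes nothing: C(0) = K_p regardless of K_d, so K_pos = K_p·G(0) and e_ss are unchanged.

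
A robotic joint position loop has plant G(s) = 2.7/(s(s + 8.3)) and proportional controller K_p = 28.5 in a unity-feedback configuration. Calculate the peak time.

The closed-loop denominator s² + 8.3s + 76.95 gives ω_n = √76.95 = 8.772 and ζ = 8.3/(2ω_n) = 0.4731.
Damped frequency ω_d = ω_n√(1−ζ²) = 7.728 rad/s, so peak time T_p = π/ω_d = 0.407 s.

T_p = 0.407 s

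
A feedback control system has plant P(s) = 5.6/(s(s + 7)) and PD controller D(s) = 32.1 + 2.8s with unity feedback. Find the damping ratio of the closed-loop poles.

ζ = 0.846

Forward path: (32.1 + 2.8s)·5.6/(s(s+7)). The closed-loop characteristic equation is s² + (7 + 5.6·2.8)s + 5.6·32.1 = 0.
That is s² + 22.68s + 179.8 = 0, so ω_n = 13.41 rad/s and ζ = 22.68/(2·13.41) = 0.8458.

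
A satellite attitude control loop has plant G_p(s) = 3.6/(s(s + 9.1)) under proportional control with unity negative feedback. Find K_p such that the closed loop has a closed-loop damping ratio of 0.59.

K_p = 16.5

Closed-loop characteristic equation: s² + 9.1s + K_p·3.6 = 0.
So ω_n = √(3.6K_p) and 2ζω_n = 9.1, giving ζ = 9.1/(2√(3.6K_p)).
Setting ζ = 0.59: √(3.6K_p) = 9.1/(2·0.59) = 7.712, so K_p = 59.47/3.6 = 16.5.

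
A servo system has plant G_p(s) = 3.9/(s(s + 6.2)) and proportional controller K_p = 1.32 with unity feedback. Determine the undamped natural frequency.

ω_n = 2.27 rad/s

The closed-loop denominator is s(s+6.2) + 1.32·3.9 = s² + 6.2s + 5.148.
So ω_n² = 5.148 ⇒ ω_n = 2.269 rad/s, and ζ = 6.2/(2ω_n) = 1.37.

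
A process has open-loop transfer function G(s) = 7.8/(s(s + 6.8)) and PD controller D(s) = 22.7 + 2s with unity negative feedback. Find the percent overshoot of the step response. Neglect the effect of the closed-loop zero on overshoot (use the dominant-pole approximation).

Forward path: (22.7 + 2s)·7.8/(s(s+6.8)). The closed-loop characteristic equation is s² + (6.8 + 7.8·2)s + 7.8·22.7 = 0.
That is s² + 22.4s + 177.1 = 0, so ω_n = 13.31 rad/s and ζ = 22.4/(2·13.31) = 0.8417.
%OS = 100·exp(−πζ/√(1−ζ²)) = 0.747%.

0.747%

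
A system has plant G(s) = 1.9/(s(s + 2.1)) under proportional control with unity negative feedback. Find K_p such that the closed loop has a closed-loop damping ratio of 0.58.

Closed-loop characteristic equation: s² + 2.1s + K_p·1.9 = 0.
So ω_n = √(1.9K_p) and 2ζω_n = 2.1, giving ζ = 2.1/(2√(1.9K_p)).
Setting ζ = 0.58: √(1.9K_p) = 2.1/(2·0.58) = 1.81, so K_p = 3.277/1.9 = 1.72.

K_p = 1.72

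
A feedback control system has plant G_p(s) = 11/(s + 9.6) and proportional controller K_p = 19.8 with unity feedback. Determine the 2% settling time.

Closed-loop transfer function: T(s) = K_p·G_p(s)/(1 + K_p·G_p(s)) = 217.8/(s + 9.6 + 217.8) = 217.8/(s + 227.4).
Time constant τ = 1/227.4 = 0.004398 s, so the 2% settling time is about 4τ = 0.0176 s.

T_s ≈ 0.0176 s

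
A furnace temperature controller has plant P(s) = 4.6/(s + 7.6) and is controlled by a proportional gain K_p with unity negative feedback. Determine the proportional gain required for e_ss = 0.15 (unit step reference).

K_p = 9.36

The loop is type 0, so e_ss(step) = 1/(1 + K_pos) with K_pos = K_p·P(0).
P(0) = 0.6053. Require 1/(1 + K_p·0.6053) = 0.15, so 1 + 0.6053·K_p = 6.667.
K_p = (6.667 − 1)/0.6053 = 9.36.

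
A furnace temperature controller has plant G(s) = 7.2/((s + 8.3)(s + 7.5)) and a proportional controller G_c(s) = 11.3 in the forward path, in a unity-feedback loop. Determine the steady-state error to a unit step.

0.433

The loop is type 0. Static position error constant K_pos = G_c(0)·G(0) = 11.3·0.1157 = 1.307.
Steady-state error to a unit step: e_ss = 1/(1+K_pos) = 1/2.307 = 0.433.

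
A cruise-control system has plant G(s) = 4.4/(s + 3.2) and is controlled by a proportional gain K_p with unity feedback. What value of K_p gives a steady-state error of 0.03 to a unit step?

K_p = 23.5

For a type-0 loop with proportional control, e_ss = 1/(1 + K_p·G(0)).
G(0) = 1.375. Require 1/(1 + K_p·1.375) = 0.03, so 1 + 1.375·K_p = 33.33.
K_p = (33.33 − 1)/1.375 = 23.5.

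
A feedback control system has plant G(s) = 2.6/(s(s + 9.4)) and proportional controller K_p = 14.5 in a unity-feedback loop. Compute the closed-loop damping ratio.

With unity feedback the closed-loop characteristic equation is s² + 9.4s + 14.5·2.6 = s² + 9.4s + 37.7 = 0.
So ω_n² = 37.7 ⇒ ω_n = 6.14 rad/s, and ζ = 9.4/(2ω_n) = 0.765.

ζ = 0.765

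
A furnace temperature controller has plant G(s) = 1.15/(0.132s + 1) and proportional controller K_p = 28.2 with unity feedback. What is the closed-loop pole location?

Closed loop: T(s) = K_p·G/(1+K_p·G) = 32.43/(0.132s + 1 + 32.43), with pole at s = −(1 + 32.43)/0.132 = −253.3.

s = -253.3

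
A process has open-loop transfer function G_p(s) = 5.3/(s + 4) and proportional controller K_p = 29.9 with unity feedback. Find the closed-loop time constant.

τ = 0.00615 s

Closed-loop transfer function: T(s) = K_p·G_p(s)/(1 + K_p·G_p(s)) = 158.5/(s + 4 + 158.5) = 158.5/(s + 162.5).
Time constant τ = 1/162.5 = 0.00615 s.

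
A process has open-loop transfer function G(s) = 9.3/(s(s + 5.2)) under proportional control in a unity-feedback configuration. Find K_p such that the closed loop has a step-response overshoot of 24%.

From %OS = 100·exp(−πζ/√(1−ζ²)) = 24%, ζ = −ln(0.24)/√(π²+ln²(0.24)) = 0.4136.
Characteristic equation s² + 5.2s + 9.3K_p = 0 gives ζ = 5.2/(2√(9.3K_p)).
Setting ζ = 0.4136: √(9.3K_p) = 5.2/(2·0.4136) = 6.286, so K_p = 39.52/9.3 = 4.25.

K_p = 4.25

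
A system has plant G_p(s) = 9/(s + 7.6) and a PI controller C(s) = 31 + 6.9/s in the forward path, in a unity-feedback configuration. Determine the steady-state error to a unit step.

The open loop C(s)G_p(s) has a pole at the origin (type 1), so the static position error constant is infinite and e_ss = 1/(1+∞) = 0.

0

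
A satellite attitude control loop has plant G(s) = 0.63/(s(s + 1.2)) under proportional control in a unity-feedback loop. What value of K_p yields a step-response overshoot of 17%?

From %OS = 100·exp(−πζ/√(1−ζ²)) = 17%, ζ = −ln(0.17)/√(π²+ln²(0.17)) = 0.4913.
Characteristic equation s² + 1.2s + 0.63K_p = 0 gives ζ = 1.2/(2√(0.63K_p)).
Setting ζ = 0.4913: √(0.63K_p) = 1.2/(2·0.4913) = 1.221, so K_p = 1.492/0.63 = 2.37.

K_p = 2.37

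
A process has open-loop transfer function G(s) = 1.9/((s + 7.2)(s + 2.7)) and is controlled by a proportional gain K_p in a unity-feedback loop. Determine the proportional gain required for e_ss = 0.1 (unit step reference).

K_p = 92.1

The loop is type 0, so e_ss(step) = 1/(1 + K_pos) with K_pos = K_p·G(0).
G(0) = 0.09774. Require 1/(1 + K_p·0.09774) = 0.1, so 1 + 0.09774·K_p = 10.
K_p = (10 − 1)/0.09774 = 92.1.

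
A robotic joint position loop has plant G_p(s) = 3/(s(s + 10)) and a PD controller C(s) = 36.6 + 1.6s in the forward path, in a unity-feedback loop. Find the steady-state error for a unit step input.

The open loop C(s)G_p(s) has a pole at the origin (type 1), so the static position error constant is infinite and e_ss = 1/(1+∞) = 0.

0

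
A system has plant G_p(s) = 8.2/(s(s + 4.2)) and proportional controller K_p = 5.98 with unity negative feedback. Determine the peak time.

T_p = 0.47 s

The closed-loop denominator s² + 4.2s + 49.04 gives ω_n = √49.04 = 7.003 and ζ = 4.2/(2ω_n) = 0.2999.
Damped frequency ω_d = ω_n√(1−ζ²) = 6.68 rad/s, so peak time T_p = π/ω_d = 0.47 s.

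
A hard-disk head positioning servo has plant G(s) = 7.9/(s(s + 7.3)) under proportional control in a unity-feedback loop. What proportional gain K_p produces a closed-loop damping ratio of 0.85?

K_p = 2.33

Closed-loop characteristic equation: s² + 7.3s + K_p·7.9 = 0.
So ω_n = √(7.9K_p) and 2ζω_n = 7.3, giving ζ = 7.3/(2√(7.9K_p)).
Setting ζ = 0.85: √(7.9K_p) = 7.3/(2·0.85) = 4.294, so K_p = 18.44/7.9 = 2.33.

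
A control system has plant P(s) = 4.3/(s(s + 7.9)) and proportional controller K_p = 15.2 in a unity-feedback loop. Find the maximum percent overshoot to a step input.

17.2%

From 1 + K_pP(s) = 0: s² + 7.9s + 65.36 = 0 ⇒ ω_n = 8.085, ζ = 0.4886.
%OS = 100·exp(−πζ/√(1−ζ²)) = 100·exp(−π·0.4886/√0.7613) = 17.2%.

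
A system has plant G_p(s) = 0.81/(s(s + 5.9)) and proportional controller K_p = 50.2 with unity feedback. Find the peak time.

The closed-loop denominator s² + 5.9s + 40.66 gives ω_n = √40.66 = 6.377 and ζ = 5.9/(2ω_n) = 0.4626.
Damped frequency ω_d = ω_n√(1−ζ²) = 5.653 rad/s, so peak time T_p = π/ω_d = 0.556 s.

T_p = 0.556 s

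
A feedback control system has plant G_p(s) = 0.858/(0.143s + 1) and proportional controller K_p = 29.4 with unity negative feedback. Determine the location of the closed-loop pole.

s = -183.4

Closed loop: T(s) = K_p·G_p/(1+K_p·G_p) = 25.23/(0.143s + 1 + 25.23), with pole at s = −(1 + 25.23)/0.143 = −183.4.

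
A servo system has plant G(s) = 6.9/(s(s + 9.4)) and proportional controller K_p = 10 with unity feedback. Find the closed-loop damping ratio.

ζ = 0.566

1 + K_p·G(s) = 0 gives s² + 9.4s + 69 = 0.
So ω_n² = 69 ⇒ ω_n = 8.307 rad/s, and ζ = 9.4/(2ω_n) = 0.566.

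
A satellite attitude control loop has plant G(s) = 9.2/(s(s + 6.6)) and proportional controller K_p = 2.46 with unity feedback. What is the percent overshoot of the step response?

4.85%

Closed-loop characteristic equation: s² + 6.6s + 22.63 = 0, so ω_n = 4.757 rad/s and ζ = 6.6/(2·4.757) = 0.6937.
%OS = 100·exp(−πζ/√(1−ζ²)) = 100·exp(−π·0.6937/√0.5188) = 4.85%.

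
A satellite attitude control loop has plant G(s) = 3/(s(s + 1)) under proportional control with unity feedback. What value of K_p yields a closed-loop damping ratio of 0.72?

K_p = 0.161

Closed-loop characteristic equation: s² + 1s + K_p·3 = 0.
So ω_n = √(3K_p) and 2ζω_n = 1, giving ζ = 1/(2√(3K_p)).
Setting ζ = 0.72: √(3K_p) = 1/(2·0.72) = 0.6944, so K_p = 0.4823/3 = 0.161.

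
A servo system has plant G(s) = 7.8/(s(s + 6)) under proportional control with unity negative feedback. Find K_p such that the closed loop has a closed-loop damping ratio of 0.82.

Closed-loop characteristic equation: s² + 6s + K_p·7.8 = 0.
So ω_n = √(7.8K_p) and 2ζω_n = 6, giving ζ = 6/(2√(7.8K_p)).
Setting ζ = 0.82: √(7.8K_p) = 6/(2·0.82) = 3.659, so K_p = 13.38/7.8 = 1.72.

K_p = 1.72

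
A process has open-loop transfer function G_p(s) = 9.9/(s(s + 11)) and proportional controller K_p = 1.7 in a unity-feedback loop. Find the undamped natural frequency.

With unity feedback the closed-loop characteristic equation is s² + 11s + 1.7·9.9 = s² + 11s + 16.83 = 0.
Matching s² + 2ζω_n s + ω_n²: ω_n = √16.83 = 4.102 rad/s and 2ζω_n = 11, so ζ = 11/(2·4.102) = 1.34.

ω_n = 4.1 rad/s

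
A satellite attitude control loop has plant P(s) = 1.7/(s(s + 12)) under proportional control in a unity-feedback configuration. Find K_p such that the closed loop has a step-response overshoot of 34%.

From %OS = 100·exp(−πζ/√(1−ζ²)) = 34%, ζ = −ln(0.34)/√(π²+ln²(0.34)) = 0.3248.
Characteristic equation s² + 12s + 1.7K_p = 0 gives ζ = 12/(2√(1.7K_p)).
Setting ζ = 0.3248: √(1.7K_p) = 12/(2·0.3248) = 18.47, so K_p = 341.3/1.7 = 201.

K_p = 201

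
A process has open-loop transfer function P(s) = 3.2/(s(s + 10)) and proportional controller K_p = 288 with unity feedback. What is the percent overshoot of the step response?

Closed-loop characteristic equation: s² + 10s + 921.6 = 0, so ω_n = 30.36 rad/s and ζ = 10/(2·30.36) = 0.1647.
%OS = 100·exp(−πζ/√(1−ζ²)) = 100·exp(−π·0.1647/√0.9729) = 59.2%.

59.2%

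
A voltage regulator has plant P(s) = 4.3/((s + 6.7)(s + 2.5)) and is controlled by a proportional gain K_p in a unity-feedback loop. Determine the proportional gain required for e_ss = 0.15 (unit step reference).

The loop is type 0, so e_ss(step) = 1/(1 + K_pos) with K_pos = K_p·P(0).
P(0) = 0.2567. Require 1/(1 + K_p·0.2567) = 0.15, so 1 + 0.2567·K_p = 6.667.
K_p = (6.667 − 1)/0.2567 = 22.1.

K_p = 22.1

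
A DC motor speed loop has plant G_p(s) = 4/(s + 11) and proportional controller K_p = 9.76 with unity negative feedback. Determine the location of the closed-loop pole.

Closed-loop transfer function: T(s) = K_p·G_p(s)/(1 + K_p·G_p(s)) = 39.04/(s + 11 + 39.04) = 39.04/(s + 50.04).
The closed-loop pole is at s = −50.04.

s = -50.04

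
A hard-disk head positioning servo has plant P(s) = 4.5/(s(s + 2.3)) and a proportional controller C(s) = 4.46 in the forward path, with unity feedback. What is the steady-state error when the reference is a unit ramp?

The loop has one pole at the origin (type 1). Velocity error constant K_v = lim_{s→0} s·C(s)P(s) = 4.46·4.5/2.3 = 8.726.
Steady-state error to a unit ramp: e_ss = 1/K_v = 0.115.

0.115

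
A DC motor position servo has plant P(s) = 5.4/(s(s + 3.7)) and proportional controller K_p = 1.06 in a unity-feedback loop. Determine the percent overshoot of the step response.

Closed-loop characteristic equation: s² + 3.7s + 5.724 = 0, so ω_n = 2.392 rad/s and ζ = 3.7/(2·2.392) = 0.7733.
%OS = 100·exp(−πζ/√(1−ζ²)) = 100·exp(−π·0.7733/√0.4021) = 2.17%.

2.17%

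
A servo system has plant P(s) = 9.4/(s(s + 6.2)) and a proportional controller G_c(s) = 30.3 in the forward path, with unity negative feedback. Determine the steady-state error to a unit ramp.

The loop has one pole at the origin (type 1). Velocity error constant K_v = lim_{s→0} s·G_c(s)P(s) = 30.3·9.4/6.2 = 45.94.
Steady-state error to a unit ramp: e_ss = 1/K_v = 0.0218.

0.0218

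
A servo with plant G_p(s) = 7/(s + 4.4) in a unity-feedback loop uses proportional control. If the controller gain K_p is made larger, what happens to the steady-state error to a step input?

The position error constant K_pos = K_p·G_p(0) grows with K_p, and e_ss = 1/(1+K_pos) falls.

decrease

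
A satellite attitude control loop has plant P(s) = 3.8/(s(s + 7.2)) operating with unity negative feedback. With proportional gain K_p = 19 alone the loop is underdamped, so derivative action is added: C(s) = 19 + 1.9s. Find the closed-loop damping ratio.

Forward path: (19 + 1.9s)·3.8/(s(s+7.2)). The closed-loop characteristic equation is s² + (7.2 + 3.8·1.9)s + 3.8·19 = 0.
That is s² + 14.42s + 72.2 = 0, so ω_n = 8.497 rad/s and ζ = 14.42/(2·8.497) = 0.8485.

ζ = 0.849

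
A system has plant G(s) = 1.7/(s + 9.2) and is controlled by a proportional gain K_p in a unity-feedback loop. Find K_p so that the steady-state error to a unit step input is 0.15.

K_p = 30.7

Steady-state error for a unit step on this type-0 loop is 1/(1 + K_p·G(0)).
G(0) = 0.1848. Require 1/(1 + K_p·0.1848) = 0.15, so 1 + 0.1848·K_p = 6.667.
K_p = (6.667 − 1)/0.1848 = 30.7.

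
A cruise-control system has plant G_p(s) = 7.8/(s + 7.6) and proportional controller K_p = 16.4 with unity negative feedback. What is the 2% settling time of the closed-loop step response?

Closed-loop transfer function: T(s) = K_p·G_p(s)/(1 + K_p·G_p(s)) = 127.9/(s + 7.6 + 127.9) = 127.9/(s + 135.5).
Time constant τ = 1/135.5 = 0.007379 s, so the 2% settling time is about 4τ = 0.0295 s.

T_s ≈ 0.0295 s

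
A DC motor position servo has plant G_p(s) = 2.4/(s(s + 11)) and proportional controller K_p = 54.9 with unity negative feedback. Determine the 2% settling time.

From 1 + K_pG_p(s) = 0: s² + 11s + 131.8 = 0 ⇒ ω_n = 11.48, ζ = 0.4791.
2% settling time T_s ≈ 4/(ζω_n) = 4/5.5 = 0.727 s.

T_s ≈ 0.727 s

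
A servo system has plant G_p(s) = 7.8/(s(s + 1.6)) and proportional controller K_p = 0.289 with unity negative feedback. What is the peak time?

The closed-loop denominator s² + 1.6s + 2.254 gives ω_n = √2.254 = 1.501 and ζ = 1.6/(2ω_n) = 0.5328.
Damped frequency ω_d = ω_n√(1−ζ²) = 1.271 rad/s, so peak time T_p = π/ω_d = 2.47 s.

T_p = 2.47 s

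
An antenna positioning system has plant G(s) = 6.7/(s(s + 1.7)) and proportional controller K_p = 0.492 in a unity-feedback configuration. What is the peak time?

The closed-loop denominator s² + 1.7s + 3.296 gives ω_n = √3.296 = 1.816 and ζ = 1.7/(2ω_n) = 0.4682.
Damped frequency ω_d = ω_n√(1−ζ²) = 1.604 rad/s, so peak time T_p = π/ω_d = 1.96 s.

T_p = 1.96 s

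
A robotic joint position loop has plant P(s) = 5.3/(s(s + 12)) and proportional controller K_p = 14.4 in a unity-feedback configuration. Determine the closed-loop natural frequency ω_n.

With unity feedback the closed-loop characteristic equation is s² + 12s + 14.4·5.3 = s² + 12s + 76.32 = 0.
Matching s² + 2ζω_n s + ω_n²: ω_n = √76.32 = 8.736 rad/s and 2ζω_n = 12, so ζ = 12/(2·8.736) = 0.687.

ω_n = 8.74 rad/s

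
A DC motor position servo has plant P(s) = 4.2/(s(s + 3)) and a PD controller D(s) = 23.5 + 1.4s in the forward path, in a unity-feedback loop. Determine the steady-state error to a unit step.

The open loop D(s)P(s) has a pole at the origin (type 1), so the static position error constant is infinite and e_ss = 1/(1+∞) = 0.

0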